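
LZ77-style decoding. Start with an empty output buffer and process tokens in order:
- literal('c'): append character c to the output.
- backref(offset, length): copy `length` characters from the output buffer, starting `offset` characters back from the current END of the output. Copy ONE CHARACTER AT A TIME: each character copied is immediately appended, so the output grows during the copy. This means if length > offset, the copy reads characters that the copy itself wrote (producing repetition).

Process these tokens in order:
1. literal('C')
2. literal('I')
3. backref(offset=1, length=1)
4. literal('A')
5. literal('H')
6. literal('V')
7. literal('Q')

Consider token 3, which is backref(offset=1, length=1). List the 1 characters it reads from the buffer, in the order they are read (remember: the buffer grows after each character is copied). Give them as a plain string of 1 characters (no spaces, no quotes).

Token 1: literal('C'). Output: "C"
Token 2: literal('I'). Output: "CI"
Token 3: backref(off=1, len=1). Buffer before: "CI" (len 2)
  byte 1: read out[1]='I', append. Buffer now: "CII"

Answer: I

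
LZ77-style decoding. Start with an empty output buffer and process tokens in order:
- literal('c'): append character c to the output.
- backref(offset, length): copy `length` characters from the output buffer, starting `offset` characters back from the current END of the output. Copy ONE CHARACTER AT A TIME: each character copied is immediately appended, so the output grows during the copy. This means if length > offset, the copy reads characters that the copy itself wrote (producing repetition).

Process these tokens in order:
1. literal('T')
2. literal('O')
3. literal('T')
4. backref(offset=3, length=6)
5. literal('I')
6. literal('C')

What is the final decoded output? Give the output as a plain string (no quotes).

Token 1: literal('T'). Output: "T"
Token 2: literal('O'). Output: "TO"
Token 3: literal('T'). Output: "TOT"
Token 4: backref(off=3, len=6) (overlapping!). Copied 'TOTTOT' from pos 0. Output: "TOTTOTTOT"
Token 5: literal('I'). Output: "TOTTOTTOTI"
Token 6: literal('C'). Output: "TOTTOTTOTIC"

Answer: TOTTOTTOTIC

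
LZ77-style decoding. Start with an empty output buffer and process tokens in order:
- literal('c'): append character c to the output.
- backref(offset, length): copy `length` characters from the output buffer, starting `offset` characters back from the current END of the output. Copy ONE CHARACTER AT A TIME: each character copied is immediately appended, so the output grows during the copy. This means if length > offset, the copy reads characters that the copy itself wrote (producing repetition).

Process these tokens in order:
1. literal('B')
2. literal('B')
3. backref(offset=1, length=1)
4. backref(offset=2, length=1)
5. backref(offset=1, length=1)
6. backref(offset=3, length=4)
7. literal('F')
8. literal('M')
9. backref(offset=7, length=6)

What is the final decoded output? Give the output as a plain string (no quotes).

Token 1: literal('B'). Output: "B"
Token 2: literal('B'). Output: "BB"
Token 3: backref(off=1, len=1). Copied 'B' from pos 1. Output: "BBB"
Token 4: backref(off=2, len=1). Copied 'B' from pos 1. Output: "BBBB"
Token 5: backref(off=1, len=1). Copied 'B' from pos 3. Output: "BBBBB"
Token 6: backref(off=3, len=4) (overlapping!). Copied 'BBBB' from pos 2. Output: "BBBBBBBBB"
Token 7: literal('F'). Output: "BBBBBBBBBF"
Token 8: literal('M'). Output: "BBBBBBBBBFM"
Token 9: backref(off=7, len=6). Copied 'BBBBBF' from pos 4. Output: "BBBBBBBBBFMBBBBBF"

Answer: BBBBBBBBBFMBBBBBF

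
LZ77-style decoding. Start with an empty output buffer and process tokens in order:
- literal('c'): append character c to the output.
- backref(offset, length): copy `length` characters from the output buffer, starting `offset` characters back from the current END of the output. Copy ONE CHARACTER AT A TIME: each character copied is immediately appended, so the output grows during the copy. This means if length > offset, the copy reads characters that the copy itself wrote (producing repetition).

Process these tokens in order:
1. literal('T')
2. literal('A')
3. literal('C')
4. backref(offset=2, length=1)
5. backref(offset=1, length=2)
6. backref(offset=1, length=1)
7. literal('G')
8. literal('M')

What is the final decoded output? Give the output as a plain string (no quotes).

Token 1: literal('T'). Output: "T"
Token 2: literal('A'). Output: "TA"
Token 3: literal('C'). Output: "TAC"
Token 4: backref(off=2, len=1). Copied 'A' from pos 1. Output: "TACA"
Token 5: backref(off=1, len=2) (overlapping!). Copied 'AA' from pos 3. Output: "TACAAA"
Token 6: backref(off=1, len=1). Copied 'A' from pos 5. Output: "TACAAAA"
Token 7: literal('G'). Output: "TACAAAAG"
Token 8: literal('M'). Output: "TACAAAAGM"

Answer: TACAAAAGM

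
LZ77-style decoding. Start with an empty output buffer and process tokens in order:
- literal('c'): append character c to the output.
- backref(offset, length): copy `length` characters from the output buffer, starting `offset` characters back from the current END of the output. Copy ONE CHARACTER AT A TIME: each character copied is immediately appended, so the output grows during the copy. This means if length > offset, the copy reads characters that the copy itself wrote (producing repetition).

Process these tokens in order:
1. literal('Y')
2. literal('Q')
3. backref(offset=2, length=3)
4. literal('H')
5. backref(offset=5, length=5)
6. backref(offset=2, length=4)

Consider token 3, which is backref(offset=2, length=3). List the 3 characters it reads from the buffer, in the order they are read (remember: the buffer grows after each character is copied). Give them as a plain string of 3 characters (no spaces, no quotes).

Token 1: literal('Y'). Output: "Y"
Token 2: literal('Q'). Output: "YQ"
Token 3: backref(off=2, len=3). Buffer before: "YQ" (len 2)
  byte 1: read out[0]='Y', append. Buffer now: "YQY"
  byte 2: read out[1]='Q', append. Buffer now: "YQYQ"
  byte 3: read out[2]='Y', append. Buffer now: "YQYQY"

Answer: YQY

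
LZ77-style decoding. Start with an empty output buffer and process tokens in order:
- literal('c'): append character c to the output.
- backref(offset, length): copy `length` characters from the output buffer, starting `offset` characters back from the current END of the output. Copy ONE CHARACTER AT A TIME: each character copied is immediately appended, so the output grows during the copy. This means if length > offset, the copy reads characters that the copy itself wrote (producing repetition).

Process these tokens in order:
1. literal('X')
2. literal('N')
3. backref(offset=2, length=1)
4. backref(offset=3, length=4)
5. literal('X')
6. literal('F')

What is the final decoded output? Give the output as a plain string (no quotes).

Answer: XNXXNXXXF

Derivation:
Token 1: literal('X'). Output: "X"
Token 2: literal('N'). Output: "XN"
Token 3: backref(off=2, len=1). Copied 'X' from pos 0. Output: "XNX"
Token 4: backref(off=3, len=4) (overlapping!). Copied 'XNXX' from pos 0. Output: "XNXXNXX"
Token 5: literal('X'). Output: "XNXXNXXX"
Token 6: literal('F'). Output: "XNXXNXXXF"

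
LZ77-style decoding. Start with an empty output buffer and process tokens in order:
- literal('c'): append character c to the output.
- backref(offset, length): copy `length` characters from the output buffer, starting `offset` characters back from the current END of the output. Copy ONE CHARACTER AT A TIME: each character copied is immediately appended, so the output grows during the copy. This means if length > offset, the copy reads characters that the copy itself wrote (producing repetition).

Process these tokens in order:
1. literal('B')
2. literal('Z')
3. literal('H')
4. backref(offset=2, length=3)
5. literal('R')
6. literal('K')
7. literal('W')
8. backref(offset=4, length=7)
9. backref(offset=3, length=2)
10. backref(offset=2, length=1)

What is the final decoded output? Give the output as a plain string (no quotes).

Token 1: literal('B'). Output: "B"
Token 2: literal('Z'). Output: "BZ"
Token 3: literal('H'). Output: "BZH"
Token 4: backref(off=2, len=3) (overlapping!). Copied 'ZHZ' from pos 1. Output: "BZHZHZ"
Token 5: literal('R'). Output: "BZHZHZR"
Token 6: literal('K'). Output: "BZHZHZRK"
Token 7: literal('W'). Output: "BZHZHZRKW"
Token 8: backref(off=4, len=7) (overlapping!). Copied 'ZRKWZRK' from pos 5. Output: "BZHZHZRKWZRKWZRK"
Token 9: backref(off=3, len=2). Copied 'ZR' from pos 13. Output: "BZHZHZRKWZRKWZRKZR"
Token 10: backref(off=2, len=1). Copied 'Z' from pos 16. Output: "BZHZHZRKWZRKWZRKZRZ"

Answer: BZHZHZRKWZRKWZRKZRZ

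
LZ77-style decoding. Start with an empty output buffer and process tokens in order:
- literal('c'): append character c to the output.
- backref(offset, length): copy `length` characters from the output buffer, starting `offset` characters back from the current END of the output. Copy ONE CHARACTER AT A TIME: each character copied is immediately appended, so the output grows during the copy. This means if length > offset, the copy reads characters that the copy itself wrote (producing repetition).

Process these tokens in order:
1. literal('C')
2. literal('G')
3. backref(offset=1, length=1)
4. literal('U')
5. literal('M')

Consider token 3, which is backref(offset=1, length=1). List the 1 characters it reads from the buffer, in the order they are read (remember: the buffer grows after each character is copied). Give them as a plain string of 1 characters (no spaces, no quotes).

Answer: G

Derivation:
Token 1: literal('C'). Output: "C"
Token 2: literal('G'). Output: "CG"
Token 3: backref(off=1, len=1). Buffer before: "CG" (len 2)
  byte 1: read out[1]='G', append. Buffer now: "CGG"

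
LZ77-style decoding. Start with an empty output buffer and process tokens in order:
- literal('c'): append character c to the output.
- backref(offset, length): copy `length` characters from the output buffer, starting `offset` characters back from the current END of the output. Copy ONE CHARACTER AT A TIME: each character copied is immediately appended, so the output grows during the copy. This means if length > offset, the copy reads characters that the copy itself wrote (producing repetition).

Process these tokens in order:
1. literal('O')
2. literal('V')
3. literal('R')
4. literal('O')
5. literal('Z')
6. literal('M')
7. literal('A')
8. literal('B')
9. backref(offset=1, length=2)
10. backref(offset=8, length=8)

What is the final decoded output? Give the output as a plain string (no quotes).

Answer: OVROZMABBBROZMABBB

Derivation:
Token 1: literal('O'). Output: "O"
Token 2: literal('V'). Output: "OV"
Token 3: literal('R'). Output: "OVR"
Token 4: literal('O'). Output: "OVRO"
Token 5: literal('Z'). Output: "OVROZ"
Token 6: literal('M'). Output: "OVROZM"
Token 7: literal('A'). Output: "OVROZMA"
Token 8: literal('B'). Output: "OVROZMAB"
Token 9: backref(off=1, len=2) (overlapping!). Copied 'BB' from pos 7. Output: "OVROZMABBB"
Token 10: backref(off=8, len=8). Copied 'ROZMABBB' from pos 2. Output: "OVROZMABBBROZMABBB"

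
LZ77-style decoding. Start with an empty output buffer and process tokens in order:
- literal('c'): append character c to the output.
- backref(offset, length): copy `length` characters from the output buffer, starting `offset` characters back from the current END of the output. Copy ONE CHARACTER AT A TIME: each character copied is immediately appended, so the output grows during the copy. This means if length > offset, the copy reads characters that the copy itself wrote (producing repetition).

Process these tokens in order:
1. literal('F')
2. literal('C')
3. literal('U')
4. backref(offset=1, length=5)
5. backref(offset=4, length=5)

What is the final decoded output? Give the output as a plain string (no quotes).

Answer: FCUUUUUUUUUUU

Derivation:
Token 1: literal('F'). Output: "F"
Token 2: literal('C'). Output: "FC"
Token 3: literal('U'). Output: "FCU"
Token 4: backref(off=1, len=5) (overlapping!). Copied 'UUUUU' from pos 2. Output: "FCUUUUUU"
Token 5: backref(off=4, len=5) (overlapping!). Copied 'UUUUU' from pos 4. Output: "FCUUUUUUUUUUU"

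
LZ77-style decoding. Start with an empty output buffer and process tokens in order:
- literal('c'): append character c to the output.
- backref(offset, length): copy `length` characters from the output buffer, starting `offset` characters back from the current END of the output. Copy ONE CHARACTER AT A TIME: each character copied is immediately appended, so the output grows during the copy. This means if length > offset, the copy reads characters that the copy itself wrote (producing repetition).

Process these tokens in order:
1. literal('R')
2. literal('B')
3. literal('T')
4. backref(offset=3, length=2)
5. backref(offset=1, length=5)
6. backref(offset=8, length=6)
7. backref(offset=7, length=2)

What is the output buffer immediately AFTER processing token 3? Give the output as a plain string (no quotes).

Answer: RBT

Derivation:
Token 1: literal('R'). Output: "R"
Token 2: literal('B'). Output: "RB"
Token 3: literal('T'). Output: "RBT"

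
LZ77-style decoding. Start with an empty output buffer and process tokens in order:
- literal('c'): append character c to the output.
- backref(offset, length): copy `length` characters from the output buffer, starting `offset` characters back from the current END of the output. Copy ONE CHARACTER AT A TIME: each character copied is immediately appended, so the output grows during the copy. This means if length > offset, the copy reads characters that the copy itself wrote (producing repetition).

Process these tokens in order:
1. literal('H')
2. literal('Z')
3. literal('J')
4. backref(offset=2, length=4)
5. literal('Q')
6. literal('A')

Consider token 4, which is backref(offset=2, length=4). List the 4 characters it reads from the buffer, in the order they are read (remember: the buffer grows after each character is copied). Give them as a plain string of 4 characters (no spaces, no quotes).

Token 1: literal('H'). Output: "H"
Token 2: literal('Z'). Output: "HZ"
Token 3: literal('J'). Output: "HZJ"
Token 4: backref(off=2, len=4). Buffer before: "HZJ" (len 3)
  byte 1: read out[1]='Z', append. Buffer now: "HZJZ"
  byte 2: read out[2]='J', append. Buffer now: "HZJZJ"
  byte 3: read out[3]='Z', append. Buffer now: "HZJZJZ"
  byte 4: read out[4]='J', append. Buffer now: "HZJZJZJ"

Answer: ZJZJ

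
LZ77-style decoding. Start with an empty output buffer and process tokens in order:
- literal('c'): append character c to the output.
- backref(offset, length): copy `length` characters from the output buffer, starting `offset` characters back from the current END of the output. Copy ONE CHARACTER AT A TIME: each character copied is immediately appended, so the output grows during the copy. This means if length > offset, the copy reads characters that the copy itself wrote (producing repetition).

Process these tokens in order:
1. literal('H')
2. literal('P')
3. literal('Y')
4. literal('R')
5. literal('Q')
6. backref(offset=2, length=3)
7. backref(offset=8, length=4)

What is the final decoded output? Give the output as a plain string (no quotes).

Token 1: literal('H'). Output: "H"
Token 2: literal('P'). Output: "HP"
Token 3: literal('Y'). Output: "HPY"
Token 4: literal('R'). Output: "HPYR"
Token 5: literal('Q'). Output: "HPYRQ"
Token 6: backref(off=2, len=3) (overlapping!). Copied 'RQR' from pos 3. Output: "HPYRQRQR"
Token 7: backref(off=8, len=4). Copied 'HPYR' from pos 0. Output: "HPYRQRQRHPYR"

Answer: HPYRQRQRHPYR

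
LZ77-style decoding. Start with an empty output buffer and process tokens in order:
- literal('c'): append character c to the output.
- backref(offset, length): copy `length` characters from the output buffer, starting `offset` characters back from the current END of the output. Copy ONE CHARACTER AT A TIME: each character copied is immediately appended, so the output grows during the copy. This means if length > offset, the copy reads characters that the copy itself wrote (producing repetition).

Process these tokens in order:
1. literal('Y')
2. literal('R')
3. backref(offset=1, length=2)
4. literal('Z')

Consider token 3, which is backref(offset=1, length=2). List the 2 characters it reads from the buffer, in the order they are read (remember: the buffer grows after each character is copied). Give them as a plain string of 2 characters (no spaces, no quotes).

Token 1: literal('Y'). Output: "Y"
Token 2: literal('R'). Output: "YR"
Token 3: backref(off=1, len=2). Buffer before: "YR" (len 2)
  byte 1: read out[1]='R', append. Buffer now: "YRR"
  byte 2: read out[2]='R', append. Buffer now: "YRRR"

Answer: RR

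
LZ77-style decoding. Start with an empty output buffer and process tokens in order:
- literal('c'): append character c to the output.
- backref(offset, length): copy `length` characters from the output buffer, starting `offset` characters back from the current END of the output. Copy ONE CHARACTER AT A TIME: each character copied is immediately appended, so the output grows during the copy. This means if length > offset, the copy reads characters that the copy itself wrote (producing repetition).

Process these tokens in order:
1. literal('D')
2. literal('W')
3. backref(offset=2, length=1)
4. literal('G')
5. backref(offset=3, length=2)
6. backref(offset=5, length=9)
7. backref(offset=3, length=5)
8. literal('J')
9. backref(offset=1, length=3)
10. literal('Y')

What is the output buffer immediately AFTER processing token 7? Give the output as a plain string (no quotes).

Token 1: literal('D'). Output: "D"
Token 2: literal('W'). Output: "DW"
Token 3: backref(off=2, len=1). Copied 'D' from pos 0. Output: "DWD"
Token 4: literal('G'). Output: "DWDG"
Token 5: backref(off=3, len=2). Copied 'WD' from pos 1. Output: "DWDGWD"
Token 6: backref(off=5, len=9) (overlapping!). Copied 'WDGWDWDGW' from pos 1. Output: "DWDGWDWDGWDWDGW"
Token 7: backref(off=3, len=5) (overlapping!). Copied 'DGWDG' from pos 12. Output: "DWDGWDWDGWDWDGWDGWDG"

Answer: DWDGWDWDGWDWDGWDGWDG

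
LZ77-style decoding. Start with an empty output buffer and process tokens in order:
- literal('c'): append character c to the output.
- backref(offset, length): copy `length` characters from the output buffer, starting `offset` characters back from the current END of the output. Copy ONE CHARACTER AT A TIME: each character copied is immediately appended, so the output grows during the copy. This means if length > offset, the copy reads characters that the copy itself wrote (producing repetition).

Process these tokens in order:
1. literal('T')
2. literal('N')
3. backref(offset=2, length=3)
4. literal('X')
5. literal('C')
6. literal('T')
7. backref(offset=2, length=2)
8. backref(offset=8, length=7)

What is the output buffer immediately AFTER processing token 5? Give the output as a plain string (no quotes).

Token 1: literal('T'). Output: "T"
Token 2: literal('N'). Output: "TN"
Token 3: backref(off=2, len=3) (overlapping!). Copied 'TNT' from pos 0. Output: "TNTNT"
Token 4: literal('X'). Output: "TNTNTX"
Token 5: literal('C'). Output: "TNTNTXC"

Answer: TNTNTXC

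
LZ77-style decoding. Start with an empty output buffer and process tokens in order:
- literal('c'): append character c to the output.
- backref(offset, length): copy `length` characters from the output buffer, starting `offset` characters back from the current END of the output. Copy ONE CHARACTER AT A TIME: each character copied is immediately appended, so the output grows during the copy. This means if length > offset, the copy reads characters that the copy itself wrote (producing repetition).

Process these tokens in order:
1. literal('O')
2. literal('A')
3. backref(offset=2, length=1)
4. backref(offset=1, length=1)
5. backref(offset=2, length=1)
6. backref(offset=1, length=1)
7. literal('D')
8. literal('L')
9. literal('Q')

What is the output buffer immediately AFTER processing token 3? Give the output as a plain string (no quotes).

Token 1: literal('O'). Output: "O"
Token 2: literal('A'). Output: "OA"
Token 3: backref(off=2, len=1). Copied 'O' from pos 0. Output: "OAO"

Answer: OAO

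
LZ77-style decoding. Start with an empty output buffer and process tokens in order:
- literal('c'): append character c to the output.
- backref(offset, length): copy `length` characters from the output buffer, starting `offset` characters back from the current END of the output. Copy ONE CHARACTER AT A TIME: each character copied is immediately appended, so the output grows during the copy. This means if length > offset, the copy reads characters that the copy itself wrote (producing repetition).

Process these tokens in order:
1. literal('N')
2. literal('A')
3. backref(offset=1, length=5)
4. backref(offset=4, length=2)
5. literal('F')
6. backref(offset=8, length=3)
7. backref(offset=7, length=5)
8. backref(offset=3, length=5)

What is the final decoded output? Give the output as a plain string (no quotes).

Token 1: literal('N'). Output: "N"
Token 2: literal('A'). Output: "NA"
Token 3: backref(off=1, len=5) (overlapping!). Copied 'AAAAA' from pos 1. Output: "NAAAAAA"
Token 4: backref(off=4, len=2). Copied 'AA' from pos 3. Output: "NAAAAAAAA"
Token 5: literal('F'). Output: "NAAAAAAAAF"
Token 6: backref(off=8, len=3). Copied 'AAA' from pos 2. Output: "NAAAAAAAAFAAA"
Token 7: backref(off=7, len=5). Copied 'AAAFA' from pos 6. Output: "NAAAAAAAAFAAAAAAFA"
Token 8: backref(off=3, len=5) (overlapping!). Copied 'AFAAF' from pos 15. Output: "NAAAAAAAAFAAAAAAFAAFAAF"

Answer: NAAAAAAAAFAAAAAAFAAFAAF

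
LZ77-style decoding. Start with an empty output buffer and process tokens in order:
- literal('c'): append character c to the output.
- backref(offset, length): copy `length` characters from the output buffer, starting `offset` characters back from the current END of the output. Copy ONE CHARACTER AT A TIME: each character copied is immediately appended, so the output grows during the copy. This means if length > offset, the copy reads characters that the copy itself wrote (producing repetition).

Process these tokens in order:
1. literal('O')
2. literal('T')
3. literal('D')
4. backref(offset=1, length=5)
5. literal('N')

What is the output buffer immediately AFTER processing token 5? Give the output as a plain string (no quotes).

Token 1: literal('O'). Output: "O"
Token 2: literal('T'). Output: "OT"
Token 3: literal('D'). Output: "OTD"
Token 4: backref(off=1, len=5) (overlapping!). Copied 'DDDDD' from pos 2. Output: "OTDDDDDD"
Token 5: literal('N'). Output: "OTDDDDDDN"

Answer: OTDDDDDDN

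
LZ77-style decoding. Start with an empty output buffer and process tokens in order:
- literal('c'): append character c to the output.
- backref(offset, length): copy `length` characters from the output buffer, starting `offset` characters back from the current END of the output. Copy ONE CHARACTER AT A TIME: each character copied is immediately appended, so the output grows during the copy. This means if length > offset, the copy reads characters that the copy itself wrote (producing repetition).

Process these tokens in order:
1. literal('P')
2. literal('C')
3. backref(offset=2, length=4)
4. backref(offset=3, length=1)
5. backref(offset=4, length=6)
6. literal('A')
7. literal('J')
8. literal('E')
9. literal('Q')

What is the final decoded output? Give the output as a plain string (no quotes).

Answer: PCPCPCCCPCCCPAJEQ

Derivation:
Token 1: literal('P'). Output: "P"
Token 2: literal('C'). Output: "PC"
Token 3: backref(off=2, len=4) (overlapping!). Copied 'PCPC' from pos 0. Output: "PCPCPC"
Token 4: backref(off=3, len=1). Copied 'C' from pos 3. Output: "PCPCPCC"
Token 5: backref(off=4, len=6) (overlapping!). Copied 'CPCCCP' from pos 3. Output: "PCPCPCCCPCCCP"
Token 6: literal('A'). Output: "PCPCPCCCPCCCPA"
Token 7: literal('J'). Output: "PCPCPCCCPCCCPAJ"
Token 8: literal('E'). Output: "PCPCPCCCPCCCPAJE"
Token 9: literal('Q'). Output: "PCPCPCCCPCCCPAJEQ"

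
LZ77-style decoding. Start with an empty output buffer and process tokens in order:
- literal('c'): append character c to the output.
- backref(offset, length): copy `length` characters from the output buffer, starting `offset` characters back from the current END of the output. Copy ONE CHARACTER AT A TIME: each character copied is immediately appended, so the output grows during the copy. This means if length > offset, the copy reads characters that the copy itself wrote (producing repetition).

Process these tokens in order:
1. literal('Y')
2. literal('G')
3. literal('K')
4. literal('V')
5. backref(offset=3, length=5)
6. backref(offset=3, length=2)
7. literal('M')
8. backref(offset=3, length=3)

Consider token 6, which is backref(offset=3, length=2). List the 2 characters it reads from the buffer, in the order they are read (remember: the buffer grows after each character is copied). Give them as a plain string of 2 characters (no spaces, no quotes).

Answer: VG

Derivation:
Token 1: literal('Y'). Output: "Y"
Token 2: literal('G'). Output: "YG"
Token 3: literal('K'). Output: "YGK"
Token 4: literal('V'). Output: "YGKV"
Token 5: backref(off=3, len=5) (overlapping!). Copied 'GKVGK' from pos 1. Output: "YGKVGKVGK"
Token 6: backref(off=3, len=2). Buffer before: "YGKVGKVGK" (len 9)
  byte 1: read out[6]='V', append. Buffer now: "YGKVGKVGKV"
  byte 2: read out[7]='G', append. Buffer now: "YGKVGKVGKVG"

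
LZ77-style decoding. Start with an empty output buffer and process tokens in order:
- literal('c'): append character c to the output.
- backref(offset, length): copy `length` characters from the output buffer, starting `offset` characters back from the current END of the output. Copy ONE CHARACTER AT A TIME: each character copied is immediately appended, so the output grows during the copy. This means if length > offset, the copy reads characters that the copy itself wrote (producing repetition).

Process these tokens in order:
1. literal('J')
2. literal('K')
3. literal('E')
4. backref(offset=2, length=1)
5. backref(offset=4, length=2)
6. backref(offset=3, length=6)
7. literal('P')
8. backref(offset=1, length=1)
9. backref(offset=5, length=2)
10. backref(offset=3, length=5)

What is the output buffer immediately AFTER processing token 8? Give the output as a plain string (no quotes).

Token 1: literal('J'). Output: "J"
Token 2: literal('K'). Output: "JK"
Token 3: literal('E'). Output: "JKE"
Token 4: backref(off=2, len=1). Copied 'K' from pos 1. Output: "JKEK"
Token 5: backref(off=4, len=2). Copied 'JK' from pos 0. Output: "JKEKJK"
Token 6: backref(off=3, len=6) (overlapping!). Copied 'KJKKJK' from pos 3. Output: "JKEKJKKJKKJK"
Token 7: literal('P'). Output: "JKEKJKKJKKJKP"
Token 8: backref(off=1, len=1). Copied 'P' from pos 12. Output: "JKEKJKKJKKJKPP"

Answer: JKEKJKKJKKJKPP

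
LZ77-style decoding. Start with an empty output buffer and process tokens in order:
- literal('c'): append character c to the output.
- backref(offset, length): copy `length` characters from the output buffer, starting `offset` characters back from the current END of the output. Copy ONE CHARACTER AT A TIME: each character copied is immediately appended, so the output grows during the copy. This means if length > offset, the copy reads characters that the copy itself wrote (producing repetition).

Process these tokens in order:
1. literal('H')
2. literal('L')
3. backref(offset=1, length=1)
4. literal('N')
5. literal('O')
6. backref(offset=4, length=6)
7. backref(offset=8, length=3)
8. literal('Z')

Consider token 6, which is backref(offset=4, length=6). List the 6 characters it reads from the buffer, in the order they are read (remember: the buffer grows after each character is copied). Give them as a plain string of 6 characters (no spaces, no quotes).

Answer: LLNOLL

Derivation:
Token 1: literal('H'). Output: "H"
Token 2: literal('L'). Output: "HL"
Token 3: backref(off=1, len=1). Copied 'L' from pos 1. Output: "HLL"
Token 4: literal('N'). Output: "HLLN"
Token 5: literal('O'). Output: "HLLNO"
Token 6: backref(off=4, len=6). Buffer before: "HLLNO" (len 5)
  byte 1: read out[1]='L', append. Buffer now: "HLLNOL"
  byte 2: read out[2]='L', append. Buffer now: "HLLNOLL"
  byte 3: read out[3]='N', append. Buffer now: "HLLNOLLN"
  byte 4: read out[4]='O', append. Buffer now: "HLLNOLLNO"
  byte 5: read out[5]='L', append. Buffer now: "HLLNOLLNOL"
  byte 6: read out[6]='L', append. Buffer now: "HLLNOLLNOLL"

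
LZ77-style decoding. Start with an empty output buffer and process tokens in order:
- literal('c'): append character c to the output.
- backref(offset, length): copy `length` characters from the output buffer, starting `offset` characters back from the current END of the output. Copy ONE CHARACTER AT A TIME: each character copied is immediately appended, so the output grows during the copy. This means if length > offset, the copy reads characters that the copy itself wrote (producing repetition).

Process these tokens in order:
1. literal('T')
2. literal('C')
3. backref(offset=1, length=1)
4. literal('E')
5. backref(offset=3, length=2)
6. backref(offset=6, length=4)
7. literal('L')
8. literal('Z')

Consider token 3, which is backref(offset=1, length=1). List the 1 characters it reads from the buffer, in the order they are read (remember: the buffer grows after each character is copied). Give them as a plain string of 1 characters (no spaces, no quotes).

Token 1: literal('T'). Output: "T"
Token 2: literal('C'). Output: "TC"
Token 3: backref(off=1, len=1). Buffer before: "TC" (len 2)
  byte 1: read out[1]='C', append. Buffer now: "TCC"

Answer: C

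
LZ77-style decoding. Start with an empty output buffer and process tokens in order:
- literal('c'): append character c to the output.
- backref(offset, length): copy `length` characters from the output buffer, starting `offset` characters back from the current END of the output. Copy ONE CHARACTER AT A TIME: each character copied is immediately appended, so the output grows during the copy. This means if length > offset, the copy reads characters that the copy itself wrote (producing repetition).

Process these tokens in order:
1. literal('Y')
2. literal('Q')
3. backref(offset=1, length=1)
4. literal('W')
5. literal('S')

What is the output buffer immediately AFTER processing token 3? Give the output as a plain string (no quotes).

Answer: YQQ

Derivation:
Token 1: literal('Y'). Output: "Y"
Token 2: literal('Q'). Output: "YQ"
Token 3: backref(off=1, len=1). Copied 'Q' from pos 1. Output: "YQQ"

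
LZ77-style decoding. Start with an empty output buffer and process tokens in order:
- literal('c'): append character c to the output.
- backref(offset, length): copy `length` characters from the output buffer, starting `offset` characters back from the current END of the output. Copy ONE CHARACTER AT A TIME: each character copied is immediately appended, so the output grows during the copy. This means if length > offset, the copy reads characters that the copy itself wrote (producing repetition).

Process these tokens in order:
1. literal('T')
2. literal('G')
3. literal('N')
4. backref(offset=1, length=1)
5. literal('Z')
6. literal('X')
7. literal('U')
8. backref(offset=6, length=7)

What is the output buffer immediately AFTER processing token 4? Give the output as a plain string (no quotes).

Answer: TGNN

Derivation:
Token 1: literal('T'). Output: "T"
Token 2: literal('G'). Output: "TG"
Token 3: literal('N'). Output: "TGN"
Token 4: backref(off=1, len=1). Copied 'N' from pos 2. Output: "TGNN"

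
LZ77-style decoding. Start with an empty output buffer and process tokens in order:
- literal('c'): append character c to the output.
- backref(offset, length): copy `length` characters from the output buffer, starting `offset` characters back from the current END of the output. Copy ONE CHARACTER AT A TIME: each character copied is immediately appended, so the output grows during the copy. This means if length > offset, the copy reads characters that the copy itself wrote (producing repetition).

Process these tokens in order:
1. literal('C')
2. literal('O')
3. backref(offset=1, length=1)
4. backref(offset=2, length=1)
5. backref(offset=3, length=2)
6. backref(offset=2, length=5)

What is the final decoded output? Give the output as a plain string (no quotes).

Token 1: literal('C'). Output: "C"
Token 2: literal('O'). Output: "CO"
Token 3: backref(off=1, len=1). Copied 'O' from pos 1. Output: "COO"
Token 4: backref(off=2, len=1). Copied 'O' from pos 1. Output: "COOO"
Token 5: backref(off=3, len=2). Copied 'OO' from pos 1. Output: "COOOOO"
Token 6: backref(off=2, len=5) (overlapping!). Copied 'OOOOO' from pos 4. Output: "COOOOOOOOOO"

Answer: COOOOOOOOOO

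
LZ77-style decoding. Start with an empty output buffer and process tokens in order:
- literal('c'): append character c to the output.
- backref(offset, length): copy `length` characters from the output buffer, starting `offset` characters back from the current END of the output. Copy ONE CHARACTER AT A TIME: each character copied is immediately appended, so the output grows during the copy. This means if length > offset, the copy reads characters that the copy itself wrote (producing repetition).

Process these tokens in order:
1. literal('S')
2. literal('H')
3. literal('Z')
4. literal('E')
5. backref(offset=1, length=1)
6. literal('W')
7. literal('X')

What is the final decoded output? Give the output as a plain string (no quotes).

Answer: SHZEEWX

Derivation:
Token 1: literal('S'). Output: "S"
Token 2: literal('H'). Output: "SH"
Token 3: literal('Z'). Output: "SHZ"
Token 4: literal('E'). Output: "SHZE"
Token 5: backref(off=1, len=1). Copied 'E' from pos 3. Output: "SHZEE"
Token 6: literal('W'). Output: "SHZEEW"
Token 7: literal('X'). Output: "SHZEEWX"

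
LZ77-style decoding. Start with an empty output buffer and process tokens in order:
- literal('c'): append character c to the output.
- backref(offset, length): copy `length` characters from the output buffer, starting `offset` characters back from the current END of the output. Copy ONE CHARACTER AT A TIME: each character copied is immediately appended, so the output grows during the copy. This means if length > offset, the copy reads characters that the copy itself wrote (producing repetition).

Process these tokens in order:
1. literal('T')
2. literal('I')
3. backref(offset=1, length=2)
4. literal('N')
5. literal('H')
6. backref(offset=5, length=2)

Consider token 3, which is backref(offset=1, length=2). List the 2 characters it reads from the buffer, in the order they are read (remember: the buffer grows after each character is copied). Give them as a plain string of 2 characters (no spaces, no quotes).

Token 1: literal('T'). Output: "T"
Token 2: literal('I'). Output: "TI"
Token 3: backref(off=1, len=2). Buffer before: "TI" (len 2)
  byte 1: read out[1]='I', append. Buffer now: "TII"
  byte 2: read out[2]='I', append. Buffer now: "TIII"

Answer: II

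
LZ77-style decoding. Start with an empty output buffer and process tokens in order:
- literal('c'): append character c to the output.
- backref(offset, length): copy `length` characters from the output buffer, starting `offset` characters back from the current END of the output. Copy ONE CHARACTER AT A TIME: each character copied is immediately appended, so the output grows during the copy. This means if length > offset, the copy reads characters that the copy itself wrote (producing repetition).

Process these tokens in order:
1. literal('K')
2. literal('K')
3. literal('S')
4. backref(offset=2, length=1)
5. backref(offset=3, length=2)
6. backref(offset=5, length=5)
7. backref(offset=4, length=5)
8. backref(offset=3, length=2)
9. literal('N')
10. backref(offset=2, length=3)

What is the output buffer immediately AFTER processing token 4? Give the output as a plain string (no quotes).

Token 1: literal('K'). Output: "K"
Token 2: literal('K'). Output: "KK"
Token 3: literal('S'). Output: "KKS"
Token 4: backref(off=2, len=1). Copied 'K' from pos 1. Output: "KKSK"

Answer: KKSK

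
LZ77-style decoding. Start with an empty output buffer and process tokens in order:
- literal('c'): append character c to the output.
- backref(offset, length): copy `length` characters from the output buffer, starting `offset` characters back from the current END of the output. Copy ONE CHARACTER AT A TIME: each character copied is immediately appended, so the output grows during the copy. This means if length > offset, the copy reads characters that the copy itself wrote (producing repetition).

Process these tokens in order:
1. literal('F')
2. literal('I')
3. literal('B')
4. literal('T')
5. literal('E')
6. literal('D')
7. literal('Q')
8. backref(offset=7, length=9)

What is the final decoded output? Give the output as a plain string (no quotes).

Token 1: literal('F'). Output: "F"
Token 2: literal('I'). Output: "FI"
Token 3: literal('B'). Output: "FIB"
Token 4: literal('T'). Output: "FIBT"
Token 5: literal('E'). Output: "FIBTE"
Token 6: literal('D'). Output: "FIBTED"
Token 7: literal('Q'). Output: "FIBTEDQ"
Token 8: backref(off=7, len=9) (overlapping!). Copied 'FIBTEDQFI' from pos 0. Output: "FIBTEDQFIBTEDQFI"

Answer: FIBTEDQFIBTEDQFI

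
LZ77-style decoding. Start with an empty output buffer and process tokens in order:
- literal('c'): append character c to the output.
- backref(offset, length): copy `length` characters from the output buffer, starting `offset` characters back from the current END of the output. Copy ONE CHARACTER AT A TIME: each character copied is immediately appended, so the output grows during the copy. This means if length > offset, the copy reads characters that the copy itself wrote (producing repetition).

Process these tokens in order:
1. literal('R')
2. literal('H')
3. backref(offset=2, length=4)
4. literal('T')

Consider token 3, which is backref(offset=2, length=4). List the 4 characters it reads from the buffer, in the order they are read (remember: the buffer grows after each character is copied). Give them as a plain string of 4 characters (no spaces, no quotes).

Answer: RHRH

Derivation:
Token 1: literal('R'). Output: "R"
Token 2: literal('H'). Output: "RH"
Token 3: backref(off=2, len=4). Buffer before: "RH" (len 2)
  byte 1: read out[0]='R', append. Buffer now: "RHR"
  byte 2: read out[1]='H', append. Buffer now: "RHRH"
  byte 3: read out[2]='R', append. Buffer now: "RHRHR"
  byte 4: read out[3]='H', append. Buffer now: "RHRHRH"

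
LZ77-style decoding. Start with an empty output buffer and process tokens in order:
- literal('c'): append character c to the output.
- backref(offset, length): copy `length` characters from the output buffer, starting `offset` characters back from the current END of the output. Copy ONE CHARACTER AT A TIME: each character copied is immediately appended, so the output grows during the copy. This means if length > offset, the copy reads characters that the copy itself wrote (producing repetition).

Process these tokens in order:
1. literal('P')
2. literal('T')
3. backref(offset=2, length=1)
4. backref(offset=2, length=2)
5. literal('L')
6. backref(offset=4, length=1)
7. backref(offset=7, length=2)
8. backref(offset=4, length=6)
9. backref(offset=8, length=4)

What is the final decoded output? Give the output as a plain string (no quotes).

Token 1: literal('P'). Output: "P"
Token 2: literal('T'). Output: "PT"
Token 3: backref(off=2, len=1). Copied 'P' from pos 0. Output: "PTP"
Token 4: backref(off=2, len=2). Copied 'TP' from pos 1. Output: "PTPTP"
Token 5: literal('L'). Output: "PTPTPL"
Token 6: backref(off=4, len=1). Copied 'P' from pos 2. Output: "PTPTPLP"
Token 7: backref(off=7, len=2). Copied 'PT' from pos 0. Output: "PTPTPLPPT"
Token 8: backref(off=4, len=6) (overlapping!). Copied 'LPPTLP' from pos 5. Output: "PTPTPLPPTLPPTLP"
Token 9: backref(off=8, len=4). Copied 'PTLP' from pos 7. Output: "PTPTPLPPTLPPTLPPTLP"

Answer: PTPTPLPPTLPPTLPPTLP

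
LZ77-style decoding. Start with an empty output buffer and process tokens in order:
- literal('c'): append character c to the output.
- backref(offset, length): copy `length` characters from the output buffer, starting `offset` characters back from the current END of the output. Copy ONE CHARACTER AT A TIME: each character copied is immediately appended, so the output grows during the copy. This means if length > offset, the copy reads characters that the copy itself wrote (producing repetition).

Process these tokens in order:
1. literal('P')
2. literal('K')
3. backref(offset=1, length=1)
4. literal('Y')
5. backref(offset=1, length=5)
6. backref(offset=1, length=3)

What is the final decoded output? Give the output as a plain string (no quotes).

Answer: PKKYYYYYYYYY

Derivation:
Token 1: literal('P'). Output: "P"
Token 2: literal('K'). Output: "PK"
Token 3: backref(off=1, len=1). Copied 'K' from pos 1. Output: "PKK"
Token 4: literal('Y'). Output: "PKKY"
Token 5: backref(off=1, len=5) (overlapping!). Copied 'YYYYY' from pos 3. Output: "PKKYYYYYY"
Token 6: backref(off=1, len=3) (overlapping!). Copied 'YYY' from pos 8. Output: "PKKYYYYYYYYY"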